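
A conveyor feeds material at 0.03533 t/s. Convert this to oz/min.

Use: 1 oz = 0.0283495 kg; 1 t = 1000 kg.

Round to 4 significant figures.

0.03533 t/s × 1000 kg/t = 35.33 kg/s
35.33 kg/s ÷ 0.0283495 kg/oz × 60 s/min = 74773.8 oz/min

7.477×10⁴ oz/min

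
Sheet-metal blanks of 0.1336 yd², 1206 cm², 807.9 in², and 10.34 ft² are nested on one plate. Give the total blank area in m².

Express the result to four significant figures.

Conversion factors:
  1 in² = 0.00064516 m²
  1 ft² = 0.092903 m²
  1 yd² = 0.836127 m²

1.714 m²

0.1336 yd² × 0.836127 → 0.111707 m²
1206 cm² × 0.0001 → 0.1206 m²
807.9 in² × 0.00064516 → 0.521225 m²
10.34 ft² × 0.092903 → 0.960617 m²
Total: 0.111707 + 0.1206 + 0.521225 + 0.960617 = 1.71415 m²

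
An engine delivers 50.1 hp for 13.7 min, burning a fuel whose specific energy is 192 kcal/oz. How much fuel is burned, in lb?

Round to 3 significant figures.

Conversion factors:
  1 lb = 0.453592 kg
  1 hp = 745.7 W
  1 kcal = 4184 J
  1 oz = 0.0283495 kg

2.39 lb

50.1 hp → 37359.6 W
13.7 min → 822 s
E = P × t = 37359.6 × 822 = 3.07096×10⁷ J
192 kcal/oz → 2.83366×10⁷ J/kg
m = E / e_s = 3.07096×10⁷ / 2.83366×10⁷ = 1.08374 kg
In lb: 1.08374 / 0.453592 = 2.38924 lb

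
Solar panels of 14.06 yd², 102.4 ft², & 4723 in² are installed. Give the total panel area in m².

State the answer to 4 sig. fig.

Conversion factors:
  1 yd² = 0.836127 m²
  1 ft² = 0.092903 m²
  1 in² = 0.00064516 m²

24.32 m²

14.06 yd² × 0.836127 = 11.7559 m²
102.4 ft² × 0.092903 = 9.51327 m²
4723 in² × 0.00064516 = 3.04709 m²
Combined: 11.7559 + 9.51327 + 3.04709 = 24.3163 m²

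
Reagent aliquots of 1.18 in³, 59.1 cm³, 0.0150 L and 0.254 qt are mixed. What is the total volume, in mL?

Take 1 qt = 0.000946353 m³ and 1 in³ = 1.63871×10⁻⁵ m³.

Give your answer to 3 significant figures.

1.18 in³ × 1.63871×10⁻⁵ → 1.93368×10⁻⁵ m³
59.1 cm³ × 10⁻⁶ → 5.91×10⁻⁵ m³
0.0150 L × 0.001 → 1.5×10⁻⁵ m³
0.254 qt × 0.000946353 → 2.40374×10⁻⁴ m³
Sum: 1.93368×10⁻⁵ + 5.91×10⁻⁵ + 1.5×10⁻⁵ + 2.40374×10⁻⁴ = 3.33811×10⁻⁴ m³
In mL: 3.33811×10⁻⁴ / 10⁻⁶ = 333.811 mL

334 mL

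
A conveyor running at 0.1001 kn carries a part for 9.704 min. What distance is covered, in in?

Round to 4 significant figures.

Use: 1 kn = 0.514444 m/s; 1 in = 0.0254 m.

0.1001 kn × 0.514444 → 0.0514958 m/s
9.704 min × 60 → 582.24 s
d = v × t = 0.0514958 m/s × 582.24 s = 29.9829 m
29.9829 m ÷ (0.0254 m/in) = 1180.43 in

1180 in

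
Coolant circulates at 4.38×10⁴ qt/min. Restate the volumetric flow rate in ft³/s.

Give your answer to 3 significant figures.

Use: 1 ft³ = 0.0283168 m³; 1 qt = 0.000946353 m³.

24.4 ft³/s

4.38×10⁴ qt/min × 0.000946353 m³/qt ÷ 60 s/min = 0.690838 m³/s
0.690838 m³/s ÷ 0.0283168 m³/ft³ = 24.3968 ft³/s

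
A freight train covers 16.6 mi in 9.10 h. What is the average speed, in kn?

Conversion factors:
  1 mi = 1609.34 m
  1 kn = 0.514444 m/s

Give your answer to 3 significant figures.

1.59 kn

16.6 mi × 1609.34 → 26715 m
9.10 h × 3600 → 32760 s
v = d / t = 26715 m / 32760 s = 0.815476 m/s
0.815476 m/s ÷ (0.514444 m/s/kn) = 1.58516 kn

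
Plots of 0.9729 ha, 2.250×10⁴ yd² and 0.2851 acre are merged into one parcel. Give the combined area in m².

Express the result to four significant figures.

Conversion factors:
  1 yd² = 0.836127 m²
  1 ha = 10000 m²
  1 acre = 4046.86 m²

0.9729 ha × 10000 = 9729 m²
2.250×10⁴ yd² × 0.836127 = 18812.9 m²
0.2851 acre × 4046.86 = 1153.76 m²
Combined: 9729 + 18812.9 + 1153.76 = 29695.7 m²

2.970×10⁴ m²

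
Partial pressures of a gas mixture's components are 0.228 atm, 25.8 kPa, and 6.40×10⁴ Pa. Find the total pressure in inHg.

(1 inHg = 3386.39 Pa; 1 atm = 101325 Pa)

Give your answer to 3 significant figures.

33.3 inHg

0.228 atm × 101325 = 23102.1 Pa
25.8 kPa × 1000 = 25800 Pa
6.40×10⁴ Pa (already Pa)
Combined: 23102.1 + 25800 + 64000 = 112902 Pa
In inHg: 112902 / 3386.39 = 33.3399 inHg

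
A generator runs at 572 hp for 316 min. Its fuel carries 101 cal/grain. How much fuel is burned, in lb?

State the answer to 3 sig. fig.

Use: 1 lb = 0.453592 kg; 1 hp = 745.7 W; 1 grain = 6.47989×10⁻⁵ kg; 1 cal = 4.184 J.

2730 lb

572 hp → 426540 W
316 min → 18960 s
E = P × t = 426540 × 18960 = 8.0872×10⁹ J
101 cal/grain → 6.52147×10⁶ J/kg
m = E / e_s = 8.0872×10⁹ / 6.52147×10⁶ = 1240.09 kg
In lb: 1240.09 / 0.453592 = 2733.93 lb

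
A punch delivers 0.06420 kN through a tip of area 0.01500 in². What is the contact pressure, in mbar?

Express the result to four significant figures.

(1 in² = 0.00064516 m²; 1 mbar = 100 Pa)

0.06420 kN × 1000 → 64.2 N
0.01500 in² × 0.00064516 → 9.6774×10⁻⁶ m²
P = F / A = 64.2 N / 9.6774×10⁻⁶ m² = 6.63401×10⁶ Pa
6.63401×10⁶ Pa ÷ (100 Pa/mbar) = 66340.1 mbar

6.634×10⁴ mbar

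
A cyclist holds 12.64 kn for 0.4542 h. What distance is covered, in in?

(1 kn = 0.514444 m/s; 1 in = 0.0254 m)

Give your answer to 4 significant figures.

12.64 kn × 0.514444 = 6.50257 m/s
0.4542 h × 3600 = 1635.12 s
d = v × t = 6.50257 m/s × 1635.12 s = 10632.5 m
10632.5 m ÷ (0.0254 m/in) = 418602 in

4.186×10⁵ in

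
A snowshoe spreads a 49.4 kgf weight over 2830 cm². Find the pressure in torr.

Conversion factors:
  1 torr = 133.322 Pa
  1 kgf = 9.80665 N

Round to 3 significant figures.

12.8 torr

49.4 kgf × 9.80665 = 484.449 N
2830 cm² × 0.0001 = 0.283 m²
P = F / A = 484.449 N / 0.283 m² = 1711.83 Pa
1711.83 Pa ÷ (133.322 Pa/torr) = 12.8398 torr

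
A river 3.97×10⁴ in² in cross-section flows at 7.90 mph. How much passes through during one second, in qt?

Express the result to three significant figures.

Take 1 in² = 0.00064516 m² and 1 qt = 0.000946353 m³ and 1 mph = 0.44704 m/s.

7.90 mph × 0.44704 → 3.53162 m/s
3.97×10⁴ in² × 0.00064516 → 25.6129 m²
V = v × A × t = 3.53162 m/s × 25.6129 m² × 1 s = 90.455 m³
90.455 m³ ÷ (0.000946353 m³/qt) = 95582.7 qt

9.56×10⁴ qt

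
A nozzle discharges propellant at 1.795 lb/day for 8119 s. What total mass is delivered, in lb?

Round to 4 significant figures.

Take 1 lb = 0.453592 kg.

1.795 lb/day → 9.42358×10⁻⁶ kg/s
m = ṁ × t = 9.42358×10⁻⁶ × 8119 = 0.07651 kg
In lb: 0.07651 / 0.453592 = 0.168676 lb

0.1687 lb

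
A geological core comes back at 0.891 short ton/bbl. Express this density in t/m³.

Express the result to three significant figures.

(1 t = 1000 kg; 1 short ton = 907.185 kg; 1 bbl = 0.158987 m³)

5.08 t/m³

0.891 short ton/bbl × 907.185 kg/short ton ÷ 0.158987 m³/bbl = 5084.08 kg/m³
5084.08 kg/m³ ÷ 1000 kg/t = 5.08408 t/m³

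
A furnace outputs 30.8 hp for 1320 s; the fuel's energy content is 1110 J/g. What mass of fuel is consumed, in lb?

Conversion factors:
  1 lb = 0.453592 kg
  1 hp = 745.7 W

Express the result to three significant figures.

60.2 lb

30.8 hp → 22967.6 W
E = P × t = 22967.6 × 1320 = 3.03172×10⁷ J
1110 J/g → 1.11×10⁶ J/kg
m = E / e_s = 3.03172×10⁷ / 1.11×10⁶ = 27.3128 kg
In lb: 27.3128 / 0.453592 = 60.2145 lb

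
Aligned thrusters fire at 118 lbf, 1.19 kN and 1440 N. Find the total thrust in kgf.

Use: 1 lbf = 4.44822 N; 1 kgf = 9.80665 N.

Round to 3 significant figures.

322 kgf

118 lbf × 4.44822 = 524.89 N
1.19 kN × 1000 = 1190 N
1440 N (already N)
Combined: 524.89 + 1190 + 1440 = 3154.89 N
In kgf: 3154.89 / 9.80665 = 321.709 kgf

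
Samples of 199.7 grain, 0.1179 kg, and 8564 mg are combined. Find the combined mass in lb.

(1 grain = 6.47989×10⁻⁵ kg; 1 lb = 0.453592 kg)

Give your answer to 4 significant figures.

199.7 grain × 6.47989×10⁻⁵ → 0.0129403 kg
0.1179 kg (already kg)
8564 mg × 10⁻⁶ → 0.008564 kg
Sum: 0.0129403 + 0.1179 + 0.008564 = 0.139404 kg
In lb: 0.139404 / 0.453592 = 0.307333 lb

0.3073 lb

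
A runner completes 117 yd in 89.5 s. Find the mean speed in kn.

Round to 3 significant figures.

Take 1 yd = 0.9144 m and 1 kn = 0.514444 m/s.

117 yd × 0.9144 → 106.985 m
v = d / t = 106.985 m / 89.5 s = 1.19536 m/s
1.19536 m/s ÷ (0.514444 m/s/kn) = 2.3236 kn

2.32 kn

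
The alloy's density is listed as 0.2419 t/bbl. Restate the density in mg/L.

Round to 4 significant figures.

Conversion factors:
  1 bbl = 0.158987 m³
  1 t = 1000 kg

1.522×10⁶ mg/L

0.2419 t/bbl × 1000 kg/t ÷ 0.158987 m³/bbl = 1521.51 kg/m³
1521.51 kg/m³ ÷ 10⁻⁶ kg/mg × 0.001 m³/L = 1.52151×10⁶ mg/L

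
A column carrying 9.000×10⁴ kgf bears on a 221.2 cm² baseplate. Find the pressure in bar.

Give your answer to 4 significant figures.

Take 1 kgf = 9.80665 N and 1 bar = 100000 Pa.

399.0 bar

9.000×10⁴ kgf × 9.80665 → 882598 N
221.2 cm² × 0.0001 → 0.02212 m²
P = F / A = 882598 N / 0.02212 m² = 3.99005×10⁷ Pa
3.99005×10⁷ Pa ÷ (100000 Pa/bar) = 399.005 bar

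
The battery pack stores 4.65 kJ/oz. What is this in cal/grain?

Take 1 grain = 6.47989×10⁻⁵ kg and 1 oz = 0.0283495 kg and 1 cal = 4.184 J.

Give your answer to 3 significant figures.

4.65 kJ/oz × 1000 J/kJ ÷ 0.0283495 kg/oz = 164024 J/kg
164024 J/kg ÷ 4.184 J/cal × 6.47989×10⁻⁵ kg/grain = 2.54029 cal/grain

2.54 cal/grain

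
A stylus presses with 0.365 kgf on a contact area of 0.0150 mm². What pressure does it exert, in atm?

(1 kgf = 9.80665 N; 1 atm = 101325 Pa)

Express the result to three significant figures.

0.365 kgf × 9.80665 = 3.57943 N
0.0150 mm² × 10⁻⁶ = 1.5×10⁻⁸ m²
P = F / A = 3.57943 N / 1.5×10⁻⁸ m² = 2.38629×10⁸ Pa
2.38629×10⁸ Pa ÷ (101325 Pa/atm) = 2355.09 atm

2360 atm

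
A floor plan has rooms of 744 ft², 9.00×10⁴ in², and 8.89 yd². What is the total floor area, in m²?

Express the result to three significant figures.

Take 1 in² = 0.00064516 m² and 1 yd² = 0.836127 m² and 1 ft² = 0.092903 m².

744 ft² × 0.092903 → 69.1198 m²
9.00×10⁴ in² × 0.00064516 → 58.0644 m²
8.89 yd² × 0.836127 → 7.43317 m²
Sum: 69.1198 + 58.0644 + 7.43317 = 134.617 m²

135 m²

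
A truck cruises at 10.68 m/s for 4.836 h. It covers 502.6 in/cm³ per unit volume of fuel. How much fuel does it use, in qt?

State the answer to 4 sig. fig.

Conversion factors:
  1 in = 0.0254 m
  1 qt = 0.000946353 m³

15.39 qt

4.836 h → 17409.6 s
d = v × t = 10.68 × 17409.6 = 185935 m
502.6 in/cm³ → 1.2766×10⁷ m/m³
V = d / (distance per unit fuel) = 185935 / 1.2766×10⁷ = 0.0145649 m³
In qt: 0.0145649 / 0.000946353 = 15.3906 qt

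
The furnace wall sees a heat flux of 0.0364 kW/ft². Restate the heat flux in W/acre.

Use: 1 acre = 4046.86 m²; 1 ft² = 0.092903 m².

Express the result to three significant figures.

1.59×10⁶ W/acre

0.0364 kW/ft² × 1000 W/kW ÷ 0.092903 m²/ft² = 391.807 W/m²
391.807 W/m² × 4046.86 m²/acre = 1.58559×10⁶ W/acre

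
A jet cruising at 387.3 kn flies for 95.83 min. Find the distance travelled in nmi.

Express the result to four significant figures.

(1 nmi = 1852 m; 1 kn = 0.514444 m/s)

618.6 nmi

387.3 kn × 0.514444 → 199.244 m/s
95.83 min × 60 → 5749.8 s
d = v × t = 199.244 m/s × 5749.8 s = 1.14561×10⁶ m
1.14561×10⁶ m ÷ (1852 m/nmi) = 618.58 nmi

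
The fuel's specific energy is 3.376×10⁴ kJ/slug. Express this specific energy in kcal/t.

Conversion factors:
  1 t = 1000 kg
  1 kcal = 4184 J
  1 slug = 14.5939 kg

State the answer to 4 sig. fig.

3.376×10⁴ kJ/slug × 1000 J/kJ ÷ 14.5939 kg/slug = 2.3133×10⁶ J/kg
2.3133×10⁶ J/kg ÷ 4184 J/kcal × 1000 kg/t = 552892 kcal/t

5.529×10⁵ kcal/t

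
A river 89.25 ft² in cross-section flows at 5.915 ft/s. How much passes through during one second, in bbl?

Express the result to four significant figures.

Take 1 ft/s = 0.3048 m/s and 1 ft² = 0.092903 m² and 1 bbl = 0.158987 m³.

94.03 bbl

5.915 ft/s × 0.3048 → 1.80289 m/s
89.25 ft² × 0.092903 → 8.29159 m²
V = v × A × t = 1.80289 m/s × 8.29159 m² × 1 s = 14.9488 m³
14.9488 m³ ÷ (0.158987 m³/bbl) = 94.0253 bbl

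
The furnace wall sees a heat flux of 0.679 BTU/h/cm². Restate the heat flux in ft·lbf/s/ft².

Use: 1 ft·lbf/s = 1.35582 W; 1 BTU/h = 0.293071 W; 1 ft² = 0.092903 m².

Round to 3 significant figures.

0.679 BTU/h/cm² × 0.293071 W/BTU/h ÷ 0.0001 m²/cm² = 1989.95 W/m²
1989.95 W/m² ÷ 1.35582 W/ft·lbf/s × 0.092903 m²/ft² = 136.355 ft·lbf/s/ft²

136 ft·lbf/s/ft²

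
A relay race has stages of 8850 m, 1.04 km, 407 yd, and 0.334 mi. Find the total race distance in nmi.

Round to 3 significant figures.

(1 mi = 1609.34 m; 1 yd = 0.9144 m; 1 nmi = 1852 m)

5.83 nmi

8850 m (already m)
1.04 km × 1000 → 1040 m
407 yd × 0.9144 → 372.161 m
0.334 mi × 1609.34 → 537.52 m
Combined: 8850 + 1040 + 372.161 + 537.52 = 10799.7 m
In nmi: 10799.7 / 1852 = 5.83137 nmi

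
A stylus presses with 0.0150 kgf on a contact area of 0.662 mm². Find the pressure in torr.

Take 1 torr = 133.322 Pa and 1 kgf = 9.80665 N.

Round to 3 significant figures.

0.0150 kgf × 9.80665 → 0.1471 N
0.662 mm² × 10⁻⁶ → 6.62×10⁻⁷ m²
P = F / A = 0.1471 N / 6.62×10⁻⁷ m² = 222205 Pa
222205 Pa ÷ (133.322 Pa/torr) = 1666.68 torr

1670 torr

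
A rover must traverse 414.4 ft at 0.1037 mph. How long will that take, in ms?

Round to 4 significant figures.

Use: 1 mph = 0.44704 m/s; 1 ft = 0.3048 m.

414.4 ft × 0.3048 = 126.309 m
0.1037 mph × 0.44704 = 0.046358 m/s
t = d / v = 126.309 m / 0.046358 m/s = 2724.64 s
2724.64 s ÷ (0.001 s/ms) = 2.72464×10⁶ ms

2.725×10⁶ ms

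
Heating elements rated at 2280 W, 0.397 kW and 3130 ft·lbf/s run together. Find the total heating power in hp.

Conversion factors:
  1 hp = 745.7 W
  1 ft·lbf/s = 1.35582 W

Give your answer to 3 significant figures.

2280 W (already W)
0.397 kW × 1000 → 397 W
3130 ft·lbf/s × 1.35582 → 4243.72 W
Combined: 2280 + 397 + 4243.72 = 6920.72 W
In hp: 6920.72 / 745.7 = 9.28084 hp

9.28 hp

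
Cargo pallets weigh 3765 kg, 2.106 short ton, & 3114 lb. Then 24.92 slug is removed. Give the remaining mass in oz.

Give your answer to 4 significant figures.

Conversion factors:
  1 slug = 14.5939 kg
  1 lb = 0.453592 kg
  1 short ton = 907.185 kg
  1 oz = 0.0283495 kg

3765 kg (already kg)
2.106 short ton × 907.185 = 1910.53 kg
3114 lb × 0.453592 = 1412.49 kg
24.92 slug × 14.5939 = 363.68 kg
Sum: 3765 + 1910.53 + 1412.49 − 363.68 = 6724.34 kg
In oz: 6724.34 / 0.0283495 = 237194 oz

2.372×10⁵ oz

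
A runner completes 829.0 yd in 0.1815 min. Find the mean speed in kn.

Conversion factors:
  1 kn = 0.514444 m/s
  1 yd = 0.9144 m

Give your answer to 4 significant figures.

135.3 kn

829.0 yd × 0.9144 = 758.038 m
0.1815 min × 60 = 10.89 s
v = d / t = 758.038 m / 10.89 s = 69.6086 m/s
69.6086 m/s ÷ (0.514444 m/s/kn) = 135.308 kn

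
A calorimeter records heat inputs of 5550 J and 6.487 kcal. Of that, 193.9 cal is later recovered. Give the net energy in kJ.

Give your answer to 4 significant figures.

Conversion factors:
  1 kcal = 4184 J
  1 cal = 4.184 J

5550 J (already J)
6.487 kcal × 4184 → 27141.6 J
193.9 cal × 4.184 → 811.278 J
Sum: 5550 + 27141.6 − 811.278 = 31880.3 J
In kJ: 31880.3 / 1000 = 31.8803 kJ

31.88 kJ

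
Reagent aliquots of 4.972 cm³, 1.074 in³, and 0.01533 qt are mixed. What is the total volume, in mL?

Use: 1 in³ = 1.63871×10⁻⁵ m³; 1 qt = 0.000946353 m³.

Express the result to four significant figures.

4.972 cm³ × 10⁻⁶ → 4.972×10⁻⁶ m³
1.074 in³ × 1.63871×10⁻⁵ → 1.75997×10⁻⁵ m³
0.01533 qt × 0.000946353 → 1.45076×10⁻⁵ m³
Combined: 4.972×10⁻⁶ + 1.75997×10⁻⁵ + 1.45076×10⁻⁵ = 3.70793×10⁻⁵ m³
In mL: 3.70793×10⁻⁵ / 10⁻⁶ = 37.0793 mL

37.08 mL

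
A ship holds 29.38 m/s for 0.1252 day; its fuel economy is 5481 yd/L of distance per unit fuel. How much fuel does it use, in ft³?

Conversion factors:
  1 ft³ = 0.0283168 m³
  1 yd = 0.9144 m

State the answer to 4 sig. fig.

2.239 ft³

0.1252 day → 10817.3 s
d = v × t = 29.38 × 10817.3 = 317812 m
5481 yd/L → 5.01183×10⁶ m/m³
V = d / (distance per unit fuel) = 317812 / 5.01183×10⁶ = 0.0634124 m³
In ft³: 0.0634124 / 0.0283168 = 2.23939 ft³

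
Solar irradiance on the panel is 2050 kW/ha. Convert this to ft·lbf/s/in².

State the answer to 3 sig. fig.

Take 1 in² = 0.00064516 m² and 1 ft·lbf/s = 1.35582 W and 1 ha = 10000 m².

2050 kW/ha × 1000 W/kW ÷ 10000 m²/ha = 205 W/m²
205 W/m² ÷ 1.35582 W/ft·lbf/s × 0.00064516 m²/in² = 0.0975482 ft·lbf/s/in²

0.0975 ft·lbf/s/in²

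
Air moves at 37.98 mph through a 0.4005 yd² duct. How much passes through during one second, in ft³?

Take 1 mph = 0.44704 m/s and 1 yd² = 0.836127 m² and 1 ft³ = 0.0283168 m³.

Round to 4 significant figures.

37.98 mph × 0.44704 → 16.9786 m/s
0.4005 yd² × 0.836127 → 0.334869 m²
V = v × A × t = 16.9786 m/s × 0.334869 m² × 1 s = 5.68561 m³
5.68561 m³ ÷ (0.0283168 m³/ft³) = 200.786 ft³

200.8 ft³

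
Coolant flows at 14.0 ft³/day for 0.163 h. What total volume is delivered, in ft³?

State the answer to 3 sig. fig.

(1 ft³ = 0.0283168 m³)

0.0951 ft³

14.0 ft³/day → 4.58837×10⁻⁶ m³/s
0.163 h → 586.8 s
V = Q × t = 4.58837×10⁻⁶ × 586.8 = 0.00269246 m³
In ft³: 0.00269246 / 0.0283168 = 0.0950835 ft³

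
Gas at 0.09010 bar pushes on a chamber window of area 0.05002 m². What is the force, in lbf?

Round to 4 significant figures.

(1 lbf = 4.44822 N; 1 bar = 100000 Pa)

0.09010 bar × 100000 → 9010 Pa
F = P × A = 9010 Pa × 0.05002 m² = 450.68 N
450.68 N ÷ (4.44822 N/lbf) = 101.317 lbf

101.3 lbf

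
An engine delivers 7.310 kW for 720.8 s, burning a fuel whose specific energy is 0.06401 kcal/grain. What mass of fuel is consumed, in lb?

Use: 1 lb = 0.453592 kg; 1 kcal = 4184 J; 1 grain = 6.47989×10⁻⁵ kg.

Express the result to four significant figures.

7.310 kW → 7310 W
E = P × t = 7310 × 720.8 = 5.26905×10⁶ J
0.06401 kcal/grain → 4.13306×10⁶ J/kg
m = E / e_s = 5.26905×10⁶ / 4.13306×10⁶ = 1.27485 kg
In lb: 1.27485 / 0.453592 = 2.81057 lb

2.811 lb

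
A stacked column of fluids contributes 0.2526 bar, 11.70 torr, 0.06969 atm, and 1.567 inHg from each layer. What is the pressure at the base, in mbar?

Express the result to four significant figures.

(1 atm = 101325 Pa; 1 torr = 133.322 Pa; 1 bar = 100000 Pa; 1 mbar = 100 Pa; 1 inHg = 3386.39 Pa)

0.2526 bar × 100000 = 25260 Pa
11.70 torr × 133.322 = 1559.87 Pa
0.06969 atm × 101325 = 7061.34 Pa
1.567 inHg × 3386.39 = 5306.47 Pa
Total: 25260 + 1559.87 + 7061.34 + 5306.47 = 39187.7 Pa
In mbar: 39187.7 / 100 = 391.877 mbar

391.9 mbar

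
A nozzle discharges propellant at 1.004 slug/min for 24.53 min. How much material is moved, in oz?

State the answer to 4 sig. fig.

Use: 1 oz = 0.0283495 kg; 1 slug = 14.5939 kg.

1.268×10⁴ oz

1.004 slug/min → 0.244205 kg/s
24.53 min → 1471.8 s
m = ṁ × t = 0.244205 × 1471.8 = 359.421 kg
In oz: 359.421 / 0.0283495 = 12678.2 oz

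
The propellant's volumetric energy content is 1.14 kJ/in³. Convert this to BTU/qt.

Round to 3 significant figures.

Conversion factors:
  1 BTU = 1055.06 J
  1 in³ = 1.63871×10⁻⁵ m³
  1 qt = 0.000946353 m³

1.14 kJ/in³ × 1000 J/kJ ÷ 1.63871×10⁻⁵ m³/in³ = 6.95669×10⁷ J/m³
6.95669×10⁷ J/m³ ÷ 1055.06 J/BTU × 0.000946353 m³/qt = 62.3991 BTU/qt

62.4 BTU/qt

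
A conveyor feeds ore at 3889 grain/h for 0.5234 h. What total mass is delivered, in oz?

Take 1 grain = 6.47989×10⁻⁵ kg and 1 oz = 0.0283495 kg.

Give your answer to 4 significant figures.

3889 grain/h → 7.00008×10⁻⁵ kg/s
0.5234 h → 1884.24 s
m = ṁ × t = 7.00008×10⁻⁵ × 1884.24 = 0.131898 kg
In oz: 0.131898 / 0.0283495 = 4.65257 oz

4.653 oz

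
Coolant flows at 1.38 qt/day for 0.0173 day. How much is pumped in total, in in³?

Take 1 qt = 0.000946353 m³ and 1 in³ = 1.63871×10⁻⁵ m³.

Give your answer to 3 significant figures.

1.38 in³

1.38 qt/day → 1.51154×10⁻⁸ m³/s
0.0173 day → 1494.72 s
V = Q × t = 1.51154×10⁻⁸ × 1494.72 = 2.25933×10⁻⁵ m³
In in³: 2.25933×10⁻⁵ / 1.63871×10⁻⁵ = 1.37872 in³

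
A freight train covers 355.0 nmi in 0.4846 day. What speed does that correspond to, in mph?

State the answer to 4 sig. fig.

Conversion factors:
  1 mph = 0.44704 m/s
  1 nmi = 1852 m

35.13 mph

355.0 nmi × 1852 = 657460 m
0.4846 day × 86400 = 41869.4 s
v = d / t = 657460 m / 41869.4 s = 15.7026 m/s
15.7026 m/s ÷ (0.44704 m/s/mph) = 35.1257 mph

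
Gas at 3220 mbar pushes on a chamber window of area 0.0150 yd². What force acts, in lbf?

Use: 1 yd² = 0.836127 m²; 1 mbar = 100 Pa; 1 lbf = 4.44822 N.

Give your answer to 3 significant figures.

3220 mbar × 100 → 322000 Pa
0.0150 yd² × 0.836127 → 0.0125419 m²
F = P × A = 322000 Pa × 0.0125419 m² = 4038.49 N
4038.49 N ÷ (4.44822 N/lbf) = 907.889 lbf

908 lbf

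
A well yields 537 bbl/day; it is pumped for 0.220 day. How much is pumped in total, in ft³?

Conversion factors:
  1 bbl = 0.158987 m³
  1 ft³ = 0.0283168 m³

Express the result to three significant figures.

663 ft³

537 bbl/day → 9.88148×10⁻⁴ m³/s
0.220 day → 19008 s
V = Q × t = 9.88148×10⁻⁴ × 19008 = 18.7827 m³
In ft³: 18.7827 / 0.0283168 = 663.306 ft³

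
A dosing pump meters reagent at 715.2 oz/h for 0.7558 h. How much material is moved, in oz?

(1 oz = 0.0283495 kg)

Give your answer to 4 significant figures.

715.2 oz/h → 0.0056321 kg/s
0.7558 h → 2720.88 s
m = ṁ × t = 0.0056321 × 2720.88 = 15.3243 kg
In oz: 15.3243 / 0.0283495 = 540.549 oz

540.5 oz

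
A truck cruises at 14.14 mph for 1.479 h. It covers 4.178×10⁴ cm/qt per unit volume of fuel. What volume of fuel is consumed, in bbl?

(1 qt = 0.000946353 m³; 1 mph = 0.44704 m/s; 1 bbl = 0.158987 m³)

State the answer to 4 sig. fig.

0.4795 bbl

14.14 mph → 6.32115 m/s
1.479 h → 5324.4 s
d = v × t = 6.32115 × 5324.4 = 33656.3 m
4.178×10⁴ cm/qt → 441484 m/m³
V = d / (distance per unit fuel) = 33656.3 / 441484 = 0.0762345 m³
In bbl: 0.0762345 / 0.158987 = 0.479501 bbl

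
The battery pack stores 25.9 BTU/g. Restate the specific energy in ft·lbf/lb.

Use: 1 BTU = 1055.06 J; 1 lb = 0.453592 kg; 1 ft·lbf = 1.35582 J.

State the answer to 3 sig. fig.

9.14×10⁶ ft·lbf/lb

25.9 BTU/g × 1055.06 J/BTU ÷ 0.001 kg/g = 2.73261×10⁷ J/kg
2.73261×10⁷ J/kg ÷ 1.35582 J/ft·lbf × 0.453592 kg/lb = 9.142×10⁶ ft·lbf/lb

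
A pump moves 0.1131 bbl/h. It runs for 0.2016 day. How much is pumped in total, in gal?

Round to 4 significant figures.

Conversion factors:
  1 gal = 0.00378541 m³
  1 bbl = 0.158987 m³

0.1131 bbl/h → 4.99484×10⁻⁶ m³/s
0.2016 day → 17418.2 s
V = Q × t = 4.99484×10⁻⁶ × 17418.2 = 0.0870011 m³
In gal: 0.0870011 / 0.00378541 = 22.9833 gal

22.98 gal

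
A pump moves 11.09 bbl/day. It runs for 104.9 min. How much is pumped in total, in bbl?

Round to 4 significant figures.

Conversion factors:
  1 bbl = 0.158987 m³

0.8079 bbl

11.09 bbl/day → 2.0407×10⁻⁵ m³/s
104.9 min → 6294 s
V = Q × t = 2.0407×10⁻⁵ × 6294 = 0.128442 m³
In bbl: 0.128442 / 0.158987 = 0.807877 bbl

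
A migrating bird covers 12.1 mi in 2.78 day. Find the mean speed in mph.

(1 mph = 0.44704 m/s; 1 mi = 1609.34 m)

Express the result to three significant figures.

12.1 mi × 1609.34 → 19473 m
2.78 day × 86400 → 240192 s
v = d / t = 19473 m / 240192 s = 0.0810726 m/s
0.0810726 m/s ÷ (0.44704 m/s/mph) = 0.181354 mph

0.181 mph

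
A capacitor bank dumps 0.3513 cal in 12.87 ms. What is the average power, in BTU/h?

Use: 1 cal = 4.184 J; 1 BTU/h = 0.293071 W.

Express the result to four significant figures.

389.7 BTU/h

0.3513 cal × 4.184 → 1.46984 J
12.87 ms × 0.001 → 0.01287 s
P = E / t = 1.46984 J / 0.01287 s = 114.207 W
114.207 W ÷ (0.293071 W/BTU/h) = 389.691 BTU/h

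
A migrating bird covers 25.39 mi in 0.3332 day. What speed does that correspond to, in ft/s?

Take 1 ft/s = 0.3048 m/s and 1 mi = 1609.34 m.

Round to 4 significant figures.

4.657 ft/s

25.39 mi × 1609.34 = 40861.1 m
0.3332 day × 86400 = 28788.5 s
v = d / t = 40861.1 m / 28788.5 s = 1.41935 m/s
1.41935 m/s ÷ (0.3048 m/s/ft/s) = 4.65666 ft/s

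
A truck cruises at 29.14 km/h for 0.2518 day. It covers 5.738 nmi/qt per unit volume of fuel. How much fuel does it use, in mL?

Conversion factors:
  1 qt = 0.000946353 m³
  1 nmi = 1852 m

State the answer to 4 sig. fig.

29.14 km/h → 8.09444 m/s
0.2518 day → 21755.5 s
d = v × t = 8.09444 × 21755.5 = 176099 m
5.738 nmi/qt → 1.12292×10⁷ m/m³
V = d / (distance per unit fuel) = 176099 / 1.12292×10⁷ = 0.0156822 m³
In mL: 0.0156822 / 10⁻⁶ = 15682.2 mL

1.568×10⁴ mL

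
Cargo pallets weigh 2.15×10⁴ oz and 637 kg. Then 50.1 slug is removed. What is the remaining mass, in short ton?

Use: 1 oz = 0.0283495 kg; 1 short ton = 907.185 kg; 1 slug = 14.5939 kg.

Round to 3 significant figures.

0.568 short ton

2.15×10⁴ oz × 0.0283495 = 609.514 kg
637 kg (already kg)
50.1 slug × 14.5939 = 731.154 kg
Result: 609.514 + 637 − 731.154 = 515.36 kg
In short ton: 515.36 / 907.185 = 0.568087 short ton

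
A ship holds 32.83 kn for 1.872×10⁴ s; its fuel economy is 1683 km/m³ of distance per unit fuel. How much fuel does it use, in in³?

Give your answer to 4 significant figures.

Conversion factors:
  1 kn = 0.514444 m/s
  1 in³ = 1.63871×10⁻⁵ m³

32.83 kn → 16.8892 m/s
d = v × t = 16.8892 × 18720 = 316166 m
1683 km/m³ → 1.683×10⁶ m/m³
V = d / (distance per unit fuel) = 316166 / 1.683×10⁶ = 0.187859 m³
In in³: 0.187859 / 1.63871×10⁻⁵ = 11463.8 in³

1.146×10⁴ in³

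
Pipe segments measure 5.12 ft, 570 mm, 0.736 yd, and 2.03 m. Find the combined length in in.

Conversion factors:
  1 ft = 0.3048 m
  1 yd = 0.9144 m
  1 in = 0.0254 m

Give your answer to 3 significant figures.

5.12 ft × 0.3048 → 1.56058 m
570 mm × 0.001 → 0.57 m
0.736 yd × 0.9144 → 0.672998 m
2.03 m (already m)
Sum: 1.56058 + 0.57 + 0.672998 + 2.03 = 4.83358 m
In in: 4.83358 / 0.0254 = 190.298 in

190 in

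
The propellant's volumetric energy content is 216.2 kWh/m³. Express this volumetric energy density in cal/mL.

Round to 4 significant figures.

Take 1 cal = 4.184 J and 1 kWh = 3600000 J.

216.2 kWh/m³ × 3600000 J/kWh = 7.7832×10⁸ J/m³
7.7832×10⁸ J/m³ ÷ 4.184 J/cal × 10⁻⁶ m³/mL = 186.023 cal/mL

186.0 cal/mL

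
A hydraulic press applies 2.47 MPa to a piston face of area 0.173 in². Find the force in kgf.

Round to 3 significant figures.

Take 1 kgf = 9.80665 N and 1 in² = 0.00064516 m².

2.47 MPa × 1000000 → 2.47×10⁶ Pa
0.173 in² × 0.00064516 → 1.11613×10⁻⁴ m²
F = P × A = 2.47×10⁶ Pa × 1.11613×10⁻⁴ m² = 275.684 N
275.684 N ÷ (9.80665 N/kgf) = 28.1119 kgf

28.1 kgf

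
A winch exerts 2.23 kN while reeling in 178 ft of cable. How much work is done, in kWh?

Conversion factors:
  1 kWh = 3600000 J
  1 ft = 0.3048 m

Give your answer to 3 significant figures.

0.0336 kWh

2.23 kN × 1000 = 2230 N
178 ft × 0.3048 = 54.2544 m
W = F × d = 2230 N × 54.2544 m = 120987 J
120987 J ÷ (3600000 J/kWh) = 0.0336075 kWh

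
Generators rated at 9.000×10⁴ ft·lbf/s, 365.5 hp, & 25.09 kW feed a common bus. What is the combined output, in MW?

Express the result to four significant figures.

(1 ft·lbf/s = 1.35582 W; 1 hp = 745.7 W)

0.4197 MW

9.000×10⁴ ft·lbf/s × 1.35582 = 122024 W
365.5 hp × 745.7 = 272553 W
25.09 kW × 1000 = 25090 W
Combined: 122024 + 272553 + 25090 = 419667 W
In MW: 419667 / 1000000 = 0.419667 MW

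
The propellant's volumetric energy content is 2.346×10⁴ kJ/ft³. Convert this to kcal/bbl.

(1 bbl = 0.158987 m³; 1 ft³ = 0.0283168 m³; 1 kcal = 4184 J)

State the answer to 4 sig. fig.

2.346×10⁴ kJ/ft³ × 1000 J/kJ ÷ 0.0283168 m³/ft³ = 8.28483×10⁸ J/m³
8.28483×10⁸ J/m³ ÷ 4184 J/kcal × 0.158987 m³/bbl = 31481.4 kcal/bbl

3.148×10⁴ kcal/bbl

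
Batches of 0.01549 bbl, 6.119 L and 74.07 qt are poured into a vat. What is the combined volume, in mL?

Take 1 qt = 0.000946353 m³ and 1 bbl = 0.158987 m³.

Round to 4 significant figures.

0.01549 bbl × 0.158987 → 0.00246271 m³
6.119 L × 0.001 → 0.006119 m³
74.07 qt × 0.000946353 → 0.0700964 m³
Total: 0.00246271 + 0.006119 + 0.0700964 = 0.0786781 m³
In mL: 0.0786781 / 10⁻⁶ = 78678.1 mL

7.868×10⁴ mL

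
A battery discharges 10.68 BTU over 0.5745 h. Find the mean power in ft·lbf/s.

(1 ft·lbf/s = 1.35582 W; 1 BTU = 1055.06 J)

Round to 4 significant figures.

4.018 ft·lbf/s

10.68 BTU × 1055.06 → 11268 J
0.5745 h × 3600 → 2068.2 s
P = E / t = 11268 J / 2068.2 s = 5.44822 W
5.44822 W ÷ (1.35582 W/ft·lbf/s) = 4.01839 ft·lbf/s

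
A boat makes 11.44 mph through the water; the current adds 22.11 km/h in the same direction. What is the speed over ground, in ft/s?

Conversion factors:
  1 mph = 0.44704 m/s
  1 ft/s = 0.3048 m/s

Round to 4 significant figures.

11.44 mph × 0.44704 = 5.11414 m/s
22.11 km/h × (1/3.6) = 6.14167 m/s
Sum: 5.11414 + 6.14167 = 11.2558 m/s
In ft/s: 11.2558 / 0.3048 = 36.9285 ft/s

36.93 ft/s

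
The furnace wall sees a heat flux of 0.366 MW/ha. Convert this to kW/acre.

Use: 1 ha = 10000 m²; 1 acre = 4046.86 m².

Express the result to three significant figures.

0.366 MW/ha × 1000000 W/MW ÷ 10000 m²/ha = 36.6 W/m²
36.6 W/m² ÷ 1000 W/kW × 4046.86 m²/acre = 148.115 kW/acre

148 kW/acre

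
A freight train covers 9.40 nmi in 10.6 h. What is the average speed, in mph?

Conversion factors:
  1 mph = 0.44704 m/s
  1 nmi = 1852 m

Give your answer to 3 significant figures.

9.40 nmi × 1852 = 17408.8 m
10.6 h × 3600 = 38160 s
v = d / t = 17408.8 m / 38160 s = 0.456205 m/s
0.456205 m/s ÷ (0.44704 m/s/mph) = 1.0205 mph

1.02 mph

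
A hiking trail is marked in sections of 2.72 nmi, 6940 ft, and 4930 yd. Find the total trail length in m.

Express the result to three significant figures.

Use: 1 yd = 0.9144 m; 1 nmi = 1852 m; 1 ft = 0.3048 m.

2.72 nmi × 1852 = 5037.44 m
6940 ft × 0.3048 = 2115.31 m
4930 yd × 0.9144 = 4507.99 m
Total: 5037.44 + 2115.31 + 4507.99 = 11660.7 m

1.17×10⁴ m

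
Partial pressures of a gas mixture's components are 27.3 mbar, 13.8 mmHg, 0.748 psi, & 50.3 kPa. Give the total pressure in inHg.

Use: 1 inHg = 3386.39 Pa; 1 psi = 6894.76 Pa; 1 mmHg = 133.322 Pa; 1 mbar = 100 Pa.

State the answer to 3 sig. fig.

27.3 mbar × 100 = 2730 Pa
13.8 mmHg × 133.322 = 1839.84 Pa
0.748 psi × 6894.76 = 5157.28 Pa
50.3 kPa × 1000 = 50300 Pa
Sum: 2730 + 1839.84 + 5157.28 + 50300 = 60027.1 Pa
In inHg: 60027.1 / 3386.39 = 17.726 inHg

17.7 inHg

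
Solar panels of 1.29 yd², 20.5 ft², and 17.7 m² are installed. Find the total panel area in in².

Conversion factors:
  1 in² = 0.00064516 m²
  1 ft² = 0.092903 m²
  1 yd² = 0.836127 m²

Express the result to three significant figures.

3.21×10⁴ in²

1.29 yd² × 0.836127 = 1.0786 m²
20.5 ft² × 0.092903 = 1.90451 m²
17.7 m² (already m²)
Total: 1.0786 + 1.90451 + 17.7 = 20.6831 m²
In in²: 20.6831 / 0.00064516 = 32058.9 in²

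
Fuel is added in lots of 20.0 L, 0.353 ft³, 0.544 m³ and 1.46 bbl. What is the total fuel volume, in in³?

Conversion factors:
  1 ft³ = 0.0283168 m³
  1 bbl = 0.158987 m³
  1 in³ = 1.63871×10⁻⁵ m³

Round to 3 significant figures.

4.92×10⁴ in³

20.0 L × 0.001 → 0.02 m³
0.353 ft³ × 0.0283168 → 0.00999583 m³
0.544 m³ (already m³)
1.46 bbl × 0.158987 → 0.232121 m³
Total: 0.02 + 0.00999583 + 0.544 + 0.232121 = 0.806117 m³
In in³: 0.806117 / 1.63871×10⁻⁵ = 49192.2 in³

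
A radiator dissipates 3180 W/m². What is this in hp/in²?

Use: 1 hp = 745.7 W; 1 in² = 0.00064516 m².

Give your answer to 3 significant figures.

0.00275 hp/in²

3180 W/m² is already 3180 W/m²
3180 W/m² ÷ 745.7 W/hp × 0.00064516 m²/in² = 0.00275125 hp/in²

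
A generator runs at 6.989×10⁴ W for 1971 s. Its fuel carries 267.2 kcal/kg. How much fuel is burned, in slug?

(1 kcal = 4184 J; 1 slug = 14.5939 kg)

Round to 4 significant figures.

E = P × t = 69890 × 1971 = 1.37753×10⁸ J
267.2 kcal/kg → 1.11796×10⁶ J/kg
m = E / e_s = 1.37753×10⁸ / 1.11796×10⁶ = 123.218 kg
In slug: 123.218 / 14.5939 = 8.44312 slug

8.443 slug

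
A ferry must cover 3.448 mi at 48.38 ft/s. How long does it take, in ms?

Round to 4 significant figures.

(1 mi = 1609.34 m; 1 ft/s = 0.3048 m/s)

3.763×10⁵ ms

3.448 mi × 1609.34 → 5549 m
48.38 ft/s × 0.3048 → 14.7462 m/s
t = d / v = 5549 m / 14.7462 m/s = 376.3 s
376.3 s ÷ (0.001 s/ms) = 376300 ms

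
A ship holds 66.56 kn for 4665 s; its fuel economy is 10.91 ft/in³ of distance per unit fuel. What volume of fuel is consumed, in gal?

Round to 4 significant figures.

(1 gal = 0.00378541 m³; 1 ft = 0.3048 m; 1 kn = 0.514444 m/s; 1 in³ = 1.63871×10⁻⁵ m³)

66.56 kn → 34.2414 m/s
d = v × t = 34.2414 × 4665 = 159736 m
10.91 ft/in³ → 202926 m/m³
V = d / (distance per unit fuel) = 159736 / 202926 = 0.787164 m³
In gal: 0.787164 / 0.00378541 = 207.947 gal

207.9 gal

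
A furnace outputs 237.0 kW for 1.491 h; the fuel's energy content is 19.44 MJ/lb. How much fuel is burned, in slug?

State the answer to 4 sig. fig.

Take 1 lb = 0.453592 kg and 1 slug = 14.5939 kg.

2.034 slug

237.0 kW → 237000 W
1.491 h → 5367.6 s
E = P × t = 237000 × 5367.6 = 1.27212×10⁹ J
19.44 MJ/lb → 4.28579×10⁷ J/kg
m = E / e_s = 1.27212×10⁹ / 4.28579×10⁷ = 29.6823 kg
In slug: 29.6823 / 14.5939 = 2.03388 slug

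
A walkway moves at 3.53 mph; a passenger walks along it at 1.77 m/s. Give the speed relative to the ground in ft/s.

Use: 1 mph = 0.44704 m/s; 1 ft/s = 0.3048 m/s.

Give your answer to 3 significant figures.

11.0 ft/s

3.53 mph × 0.44704 = 1.57805 m/s
1.77 m/s (already m/s)
Total: 1.57805 + 1.77 = 3.34805 m/s
In ft/s: 3.34805 / 0.3048 = 10.9844 ft/s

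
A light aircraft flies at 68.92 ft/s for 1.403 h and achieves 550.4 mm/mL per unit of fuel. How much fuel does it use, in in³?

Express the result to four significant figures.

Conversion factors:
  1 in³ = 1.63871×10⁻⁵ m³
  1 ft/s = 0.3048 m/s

68.92 ft/s → 21.0068 m/s
1.403 h → 5050.8 s
d = v × t = 21.0068 × 5050.8 = 106101 m
550.4 mm/mL → 550400 m/m³
V = d / (distance per unit fuel) = 106101 / 550400 = 0.192771 m³
In in³: 0.192771 / 1.63871×10⁻⁵ = 11763.6 in³

1.176×10⁴ in³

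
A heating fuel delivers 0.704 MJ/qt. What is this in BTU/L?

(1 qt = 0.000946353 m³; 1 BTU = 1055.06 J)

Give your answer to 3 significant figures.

705 BTU/L

0.704 MJ/qt × 1000000 J/MJ ÷ 0.000946353 m³/qt = 7.43908×10⁸ J/m³
7.43908×10⁸ J/m³ ÷ 1055.06 J/BTU × 0.001 m³/L = 705.086 BTU/L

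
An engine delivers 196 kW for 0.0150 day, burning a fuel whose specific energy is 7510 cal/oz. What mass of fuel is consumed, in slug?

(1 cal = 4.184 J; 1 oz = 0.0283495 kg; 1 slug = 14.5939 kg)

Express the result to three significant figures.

15.7 slug

196 kW → 196000 W
0.0150 day → 1296 s
E = P × t = 196000 × 1296 = 2.54016×10⁸ J
7510 cal/oz → 1.10837×10⁶ J/kg
m = E / e_s = 2.54016×10⁸ / 1.10837×10⁶ = 229.18 kg
In slug: 229.18 / 14.5939 = 15.7038 slug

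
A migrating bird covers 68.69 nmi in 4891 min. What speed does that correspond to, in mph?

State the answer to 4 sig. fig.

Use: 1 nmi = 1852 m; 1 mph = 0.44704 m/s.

68.69 nmi × 1852 → 127214 m
4891 min × 60 → 293460 s
v = d / t = 127214 m / 293460 s = 0.433497 m/s
0.433497 m/s ÷ (0.44704 m/s/mph) = 0.969705 mph

0.9697 mph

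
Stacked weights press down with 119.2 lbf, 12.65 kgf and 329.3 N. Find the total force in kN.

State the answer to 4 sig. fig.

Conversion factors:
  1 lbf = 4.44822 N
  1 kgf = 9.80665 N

119.2 lbf × 4.44822 = 530.228 N
12.65 kgf × 9.80665 = 124.054 N
329.3 N (already N)
Total: 530.228 + 124.054 + 329.3 = 983.582 N
In kN: 983.582 / 1000 = 0.983582 kN

0.9836 kN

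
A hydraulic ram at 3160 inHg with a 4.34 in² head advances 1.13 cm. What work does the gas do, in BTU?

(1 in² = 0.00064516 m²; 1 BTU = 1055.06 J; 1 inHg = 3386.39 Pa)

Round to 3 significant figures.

3160 inHg → 1.0701×10⁷ Pa
4.34 in² → 0.00279999 m²
F = P × A = 1.0701×10⁷ × 0.00279999 = 29962.7 N
1.13 cm → 0.0113 m
W = F × d = 29962.7 × 0.0113 = 338.579 J
In BTU: 338.579 / 1055.06 = 0.32091 BTU

0.321 BTU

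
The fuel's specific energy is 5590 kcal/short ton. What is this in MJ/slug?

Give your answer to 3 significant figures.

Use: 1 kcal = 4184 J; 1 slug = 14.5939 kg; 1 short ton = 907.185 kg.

5590 kcal/short ton × 4184 J/kcal ÷ 907.185 kg/short ton = 25781.5 J/kg
25781.5 J/kg ÷ 1000000 J/MJ × 14.5939 kg/slug = 0.376253 MJ/slug

0.376 MJ/slug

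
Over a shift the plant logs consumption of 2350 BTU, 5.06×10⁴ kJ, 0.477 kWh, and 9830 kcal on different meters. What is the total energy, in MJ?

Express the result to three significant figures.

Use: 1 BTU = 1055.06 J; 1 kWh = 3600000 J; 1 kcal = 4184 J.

2350 BTU × 1055.06 = 2.47939×10⁶ J
5.06×10⁴ kJ × 1000 = 5.06×10⁷ J
0.477 kWh × 3600000 = 1.7172×10⁶ J
9830 kcal × 4184 = 4.11287×10⁷ J
Sum: 2.47939×10⁶ + 5.06×10⁷ + 1.7172×10⁶ + 4.11287×10⁷ = 9.59253×10⁷ J
In MJ: 9.59253×10⁷ / 1000000 = 95.9253 MJ

95.9 MJ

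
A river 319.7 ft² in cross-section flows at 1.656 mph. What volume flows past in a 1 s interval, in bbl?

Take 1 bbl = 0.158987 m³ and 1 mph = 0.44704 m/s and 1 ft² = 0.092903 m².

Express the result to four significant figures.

1.656 mph × 0.44704 → 0.740298 m/s
319.7 ft² × 0.092903 → 29.7011 m²
V = v × A × t = 0.740298 m/s × 29.7011 m² × 1 s = 21.9877 m³
21.9877 m³ ÷ (0.158987 m³/bbl) = 138.299 bbl

138.3 bbl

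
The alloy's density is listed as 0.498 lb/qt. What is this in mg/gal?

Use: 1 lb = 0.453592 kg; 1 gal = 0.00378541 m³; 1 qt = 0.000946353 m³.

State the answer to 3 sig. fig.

9.04×10⁵ mg/gal

0.498 lb/qt × 0.453592 kg/lb ÷ 0.000946353 m³/qt = 238.694 kg/m³
238.694 kg/m³ ÷ 10⁻⁶ kg/mg × 0.00378541 m³/gal = 903555 mg/gal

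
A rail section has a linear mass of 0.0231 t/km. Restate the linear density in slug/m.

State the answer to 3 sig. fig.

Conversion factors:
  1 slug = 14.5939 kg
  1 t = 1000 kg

0.0231 t/km × 1000 kg/t ÷ 1000 m/km = 0.0231 kg/m
0.0231 kg/m ÷ 14.5939 kg/slug = 0.00158285 slug/m

0.00158 slug/m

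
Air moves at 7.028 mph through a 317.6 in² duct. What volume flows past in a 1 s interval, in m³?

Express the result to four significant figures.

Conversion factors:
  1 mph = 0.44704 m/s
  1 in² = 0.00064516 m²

0.6438 m³

7.028 mph × 0.44704 = 3.1418 m/s
317.6 in² × 0.00064516 = 0.204903 m²
V = v × A × t = 3.1418 m/s × 0.204903 m² × 1 s = 0.643764 m³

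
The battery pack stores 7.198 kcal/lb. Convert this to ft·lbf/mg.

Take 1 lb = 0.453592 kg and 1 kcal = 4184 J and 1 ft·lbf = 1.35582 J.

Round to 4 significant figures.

0.04897 ft·lbf/mg

7.198 kcal/lb × 4184 J/kcal ÷ 0.453592 kg/lb = 66395.4 J/kg
66395.4 J/kg ÷ 1.35582 J/ft·lbf × 10⁻⁶ kg/mg = 0.0489707 ft·lbf/mg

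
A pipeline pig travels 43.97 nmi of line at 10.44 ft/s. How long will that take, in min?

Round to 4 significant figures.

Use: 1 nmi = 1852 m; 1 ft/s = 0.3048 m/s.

43.97 nmi × 1852 → 81432.4 m
10.44 ft/s × 0.3048 → 3.18211 m/s
t = d / v = 81432.4 m / 3.18211 m/s = 25590.7 s
25590.7 s ÷ (60 s/min) = 426.512 min

426.5 min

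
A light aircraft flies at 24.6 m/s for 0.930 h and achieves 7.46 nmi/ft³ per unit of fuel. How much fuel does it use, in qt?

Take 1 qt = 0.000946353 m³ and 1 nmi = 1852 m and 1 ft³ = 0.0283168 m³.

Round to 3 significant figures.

178 qt

0.930 h → 3348 s
d = v × t = 24.6 × 3348 = 82360.8 m
7.46 nmi/ft³ → 487905 m/m³
V = d / (distance per unit fuel) = 82360.8 / 487905 = 0.168805 m³
In qt: 0.168805 / 0.000946353 = 178.374 qt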